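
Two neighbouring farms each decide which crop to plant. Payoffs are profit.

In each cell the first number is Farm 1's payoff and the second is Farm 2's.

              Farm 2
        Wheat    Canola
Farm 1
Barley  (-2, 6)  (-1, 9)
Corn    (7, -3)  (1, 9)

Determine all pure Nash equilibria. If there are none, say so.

Check each profile: it is a Nash equilibrium iff no player can strictly gain by switching unilaterally.
(Barley, Wheat): Farm 1 can switch to Corn (-2 → 7). Not NE.
(Barley, Canola): Farm 1 can switch to Corn (-1 → 1). Not NE.
(Corn, Wheat): Farm 2 can switch to Canola (-3 → 9). Not NE.
(Corn, Canola): Farm 1 gets 1, best alternative -1; Farm 2 gets 9, best alternative -3. No profitable deviation — NE.

The unique pure-strategy Nash equilibrium is (Corn, Canola).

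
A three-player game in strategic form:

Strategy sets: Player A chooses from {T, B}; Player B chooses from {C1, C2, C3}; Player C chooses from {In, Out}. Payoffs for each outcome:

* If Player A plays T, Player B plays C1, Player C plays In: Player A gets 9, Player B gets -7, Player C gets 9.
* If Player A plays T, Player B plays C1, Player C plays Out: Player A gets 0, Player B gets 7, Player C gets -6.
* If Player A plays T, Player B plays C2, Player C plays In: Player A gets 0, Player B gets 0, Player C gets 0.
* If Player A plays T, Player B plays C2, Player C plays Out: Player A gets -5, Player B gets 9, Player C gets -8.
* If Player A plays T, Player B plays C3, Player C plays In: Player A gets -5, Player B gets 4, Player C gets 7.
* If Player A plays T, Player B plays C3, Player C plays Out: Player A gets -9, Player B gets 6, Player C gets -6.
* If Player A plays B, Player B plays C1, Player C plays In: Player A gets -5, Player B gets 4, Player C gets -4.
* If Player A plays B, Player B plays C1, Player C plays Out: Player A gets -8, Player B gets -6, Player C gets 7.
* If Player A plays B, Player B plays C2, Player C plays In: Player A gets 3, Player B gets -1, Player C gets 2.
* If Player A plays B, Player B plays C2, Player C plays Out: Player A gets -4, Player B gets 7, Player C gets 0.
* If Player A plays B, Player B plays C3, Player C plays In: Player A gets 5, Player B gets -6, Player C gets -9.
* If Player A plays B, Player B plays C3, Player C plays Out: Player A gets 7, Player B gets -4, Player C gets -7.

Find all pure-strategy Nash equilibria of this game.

No pure-strategy Nash equilibrium.

(T, C1, In): Player B can switch to C2 (-7 → 0). Not NE.
(T, C1, Out): Player B can switch to C2 (7 → 9). Not NE.
(T, C2, In): Player A can switch to B (0 → 3). Not NE.
(T, C2, Out): Player A can switch to B (-5 → -4). Not NE.
(T, C3, In): Player A can switch to B (-5 → 5). Not NE.
(T, C3, Out): Player A can switch to B (-9 → 7). Not NE.
(The remaining 6 profiles each have a profitable deviation by the same check.)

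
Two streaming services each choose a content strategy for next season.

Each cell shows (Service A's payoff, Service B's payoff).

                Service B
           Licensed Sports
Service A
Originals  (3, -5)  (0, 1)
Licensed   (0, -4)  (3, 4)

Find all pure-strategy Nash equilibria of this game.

Service A against Licensed: payoffs 3, 0 → best response Originals.
Service A against Sports: payoffs 0, 3 → best response Licensed.
Service B against Originals: payoffs -5, 1 → best response Sports.
Service B against Licensed: payoffs -4, 4 → best response Sports.
Mutual best responses: (Licensed, Sports).

The unique pure-strategy Nash equilibrium is (Licensed, Sports).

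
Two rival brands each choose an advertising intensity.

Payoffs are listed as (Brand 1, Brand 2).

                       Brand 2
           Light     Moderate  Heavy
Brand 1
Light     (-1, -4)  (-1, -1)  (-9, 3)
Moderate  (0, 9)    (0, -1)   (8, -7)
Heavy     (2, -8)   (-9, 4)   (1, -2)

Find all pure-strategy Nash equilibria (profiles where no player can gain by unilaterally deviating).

No pure-strategy Nash equilibrium.

Mark each player's best response to every combination of opponents' strategies; a profile where every player is best-responding is a pure Nash equilibrium.
Brand 1 against Light: payoffs -1, 0, 2 → best response Heavy.
Brand 1 against Moderate: payoffs -1, 0, -9 → best response Moderate.
Brand 1 against Heavy: payoffs -9, 8, 1 → best response Moderate.
Brand 2 against Light: payoffs -4, -1, 3 → best response Heavy.
Brand 2 against Moderate: payoffs 9, -1, -7 → best response Light.
Brand 2 against Heavy: payoffs -8, 4, -2 → best response Moderate.
No profile is a mutual best response for all players.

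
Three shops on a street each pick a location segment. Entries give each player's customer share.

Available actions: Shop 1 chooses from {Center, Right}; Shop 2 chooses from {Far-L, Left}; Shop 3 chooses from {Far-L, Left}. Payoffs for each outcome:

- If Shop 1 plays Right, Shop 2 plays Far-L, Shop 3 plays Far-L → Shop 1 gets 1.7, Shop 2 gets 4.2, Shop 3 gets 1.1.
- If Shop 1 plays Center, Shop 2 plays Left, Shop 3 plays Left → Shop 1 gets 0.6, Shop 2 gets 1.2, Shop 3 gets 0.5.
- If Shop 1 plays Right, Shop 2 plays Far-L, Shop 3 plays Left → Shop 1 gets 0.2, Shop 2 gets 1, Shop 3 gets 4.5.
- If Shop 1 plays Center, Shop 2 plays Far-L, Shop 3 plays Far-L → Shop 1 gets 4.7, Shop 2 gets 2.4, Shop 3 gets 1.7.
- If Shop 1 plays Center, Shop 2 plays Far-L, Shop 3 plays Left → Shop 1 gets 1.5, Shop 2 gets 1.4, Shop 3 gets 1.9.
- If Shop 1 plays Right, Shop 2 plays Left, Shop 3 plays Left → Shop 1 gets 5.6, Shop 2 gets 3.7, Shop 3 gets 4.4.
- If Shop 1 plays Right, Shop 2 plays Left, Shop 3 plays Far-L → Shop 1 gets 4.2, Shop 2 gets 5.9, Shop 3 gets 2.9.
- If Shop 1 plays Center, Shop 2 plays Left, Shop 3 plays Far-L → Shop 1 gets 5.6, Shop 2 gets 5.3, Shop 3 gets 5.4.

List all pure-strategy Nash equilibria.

Shop 1 against (Far-L, Far-L): payoffs 4.7, 1.7 → best response Center.
Shop 1 against (Far-L, Left): payoffs 1.5, 0.2 → best response Center.
Shop 1 against (Left, Far-L): payoffs 5.6, 4.2 → best response Center.
Shop 1 against (Left, Left): payoffs 0.6, 5.6 → best response Right.
Shop 2 against (Center, Far-L): payoffs 2.4, 5.3 → best response Left.
Shop 2 against (Center, Left): payoffs 1.4, 1.2 → best response Far-L.
Shop 2 against (Right, Far-L): payoffs 4.2, 5.9 → best response Left.
Shop 2 against (Right, Left): payoffs 1, 3.7 → best response Left.
Shop 3 against (Center, Far-L): payoffs 1.7, 1.9 → best response Left.
Shop 3 against (Center, Left): payoffs 5.4, 0.5 → best response Far-L.
Shop 3 against (Right, Far-L): payoffs 1.1, 4.5 → best response Left.
Shop 3 against (Right, Left): payoffs 2.9, 4.4 → best response Left.
Mutual best responses: (Center, Far-L, Left); (Center, Left, Far-L); (Right, Left, Left).

(Center, Far-L, Left) and (Center, Left, Far-L) and (Right, Left, Left)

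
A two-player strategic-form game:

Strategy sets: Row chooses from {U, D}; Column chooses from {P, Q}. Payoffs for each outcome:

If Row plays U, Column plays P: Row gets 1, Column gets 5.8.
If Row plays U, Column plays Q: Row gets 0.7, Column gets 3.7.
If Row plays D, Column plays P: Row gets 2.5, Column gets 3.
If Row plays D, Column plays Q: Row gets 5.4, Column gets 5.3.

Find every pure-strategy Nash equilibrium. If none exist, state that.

(U, P): Row can switch to D (1 → 2.5). Not NE.
(U, Q): Row can switch to D (0.7 → 5.4). Not NE.
(D, P): Column can switch to Q (3 → 5.3). Not NE.
(D, Q): Row gets 5.4, best alternative 0.7; Column gets 5.3, best alternative 3. No profitable deviation — NE.

The unique pure-strategy Nash equilibrium is (D, Q).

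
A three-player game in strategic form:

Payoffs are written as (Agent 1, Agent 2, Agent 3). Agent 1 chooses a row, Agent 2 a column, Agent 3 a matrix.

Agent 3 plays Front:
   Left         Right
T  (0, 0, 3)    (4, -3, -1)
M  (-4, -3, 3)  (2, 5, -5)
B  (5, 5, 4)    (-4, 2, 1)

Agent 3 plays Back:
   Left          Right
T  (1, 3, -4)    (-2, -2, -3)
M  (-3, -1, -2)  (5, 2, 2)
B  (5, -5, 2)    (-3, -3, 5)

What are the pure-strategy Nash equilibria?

The pure Nash equilibria are (M, Right, Back), (B, Left, Front).

Agent 1 against (Left, Front): payoffs 0, -4, 5 → best response B.
Agent 1 against (Left, Back): payoffs 1, -3, 5 → best response B.
Agent 1 against (Right, Front): payoffs 4, 2, -4 → best response T.
Agent 1 against (Right, Back): payoffs -2, 5, -3 → best response M.
Agent 2 against (T, Front): payoffs 0, -3 → best response Left.
Agent 2 against (T, Back): payoffs 3, -2 → best response Left.
Agent 2 against (M, Front): payoffs -3, 5 → best response Right.
Agent 2 against (M, Back): payoffs -1, 2 → best response Right.
Agent 2 against (B, Front): payoffs 5, 2 → best response Left.
Agent 2 against (B, Back): payoffs -5, -3 → best response Right.
Agent 3 against (T, Left): payoffs 3, -4 → best response Front.
Agent 3 against (T, Right): payoffs -1, -3 → best response Front.
Agent 3 against (M, Left): payoffs 3, -2 → best response Front.
Agent 3 against (M, Right): payoffs -5, 2 → best response Back.
Agent 3 against (B, Left): payoffs 4, 2 → best response Front.
Agent 3 against (B, Right): payoffs 1, 5 → best response Back.
Mutual best responses: (M, Right, Back); (B, Left, Front).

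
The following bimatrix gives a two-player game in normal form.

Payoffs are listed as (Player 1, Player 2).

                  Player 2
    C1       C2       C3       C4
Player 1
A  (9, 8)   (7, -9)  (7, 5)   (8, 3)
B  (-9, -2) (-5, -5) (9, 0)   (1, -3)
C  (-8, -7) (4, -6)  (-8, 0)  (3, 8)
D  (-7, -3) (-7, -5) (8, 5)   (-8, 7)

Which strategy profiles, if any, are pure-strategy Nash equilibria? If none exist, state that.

(A, C1): Player 1 gets 9, best alternative -7; Player 2 gets 8, best alternative 5. No profitable deviation — NE.
(A, C2): Player 2 can switch to C1 (-9 → 8). Not NE.
(A, C3): Player 1 can switch to B (7 → 9). Not NE.
(A, C4): Player 2 can switch to C1 (3 → 8). Not NE.
(B, C1): Player 1 can switch to A (-9 → 9). Not NE.
(B, C2): Player 1 can switch to A (-5 → 7). Not NE.
(B, C3): Player 1 gets 9, best alternative 8; Player 2 gets 0, best alternative -2. No profitable deviation — NE.
(B, C4): Player 1 can switch to A (1 → 8). Not NE.
(C, C1): Player 1 can switch to A (-8 → 9). Not NE.
(C, C2): Player 1 can switch to A (4 → 7). Not NE.
(C, C3): Player 1 can switch to A (-8 → 7). Not NE.
(C, C4): Player 1 can switch to A (3 → 8). Not NE.
(D, C1): Player 1 can switch to A (-7 → 9). Not NE.
(D, C2): Player 1 can switch to A (-7 → 7). Not NE.
(The remaining 2 profiles each have a profitable deviation by the same check.)

The pure Nash equilibria are (A, C1) and (B, C3).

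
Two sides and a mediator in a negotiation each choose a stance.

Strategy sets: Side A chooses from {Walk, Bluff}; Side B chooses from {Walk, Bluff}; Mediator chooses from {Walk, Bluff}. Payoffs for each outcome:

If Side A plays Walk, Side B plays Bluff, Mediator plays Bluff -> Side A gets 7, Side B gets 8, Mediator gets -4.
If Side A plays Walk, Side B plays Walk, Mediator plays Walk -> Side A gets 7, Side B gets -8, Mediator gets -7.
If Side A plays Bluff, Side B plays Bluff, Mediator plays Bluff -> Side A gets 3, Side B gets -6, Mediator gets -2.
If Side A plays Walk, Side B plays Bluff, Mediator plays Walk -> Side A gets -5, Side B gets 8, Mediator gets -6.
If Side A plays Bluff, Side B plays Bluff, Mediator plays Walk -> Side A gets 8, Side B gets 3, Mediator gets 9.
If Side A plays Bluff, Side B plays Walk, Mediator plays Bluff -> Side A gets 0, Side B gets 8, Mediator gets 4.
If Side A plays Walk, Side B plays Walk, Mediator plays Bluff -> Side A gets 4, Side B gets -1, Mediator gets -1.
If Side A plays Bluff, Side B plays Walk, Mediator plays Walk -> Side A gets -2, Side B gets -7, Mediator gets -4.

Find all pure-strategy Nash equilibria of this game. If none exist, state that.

Side A against (Walk, Walk): payoffs 7, -2 → best response Walk.
Side A against (Walk, Bluff): payoffs 4, 0 → best response Walk.
Side A against (Bluff, Walk): payoffs -5, 8 → best response Bluff.
Side A against (Bluff, Bluff): payoffs 7, 3 → best response Walk.
Side B against (Walk, Walk): payoffs -8, 8 → best response Bluff.
Side B against (Walk, Bluff): payoffs -1, 8 → best response Bluff.
Side B against (Bluff, Walk): payoffs -7, 3 → best response Bluff.
Side B against (Bluff, Bluff): payoffs 8, -6 → best response Walk.
Mediator against (Walk, Walk): payoffs -7, -1 → best response Bluff.
Mediator against (Walk, Bluff): payoffs -6, -4 → best response Bluff.
Mediator against (Bluff, Walk): payoffs -4, 4 → best response Bluff.
Mediator against (Bluff, Bluff): payoffs 9, -2 → best response Walk.
Mutual best responses: (Walk, Bluff, Bluff); (Bluff, Bluff, Walk).

Pure-strategy Nash equilibria: (Walk, Bluff, Bluff); (Bluff, Bluff, Walk)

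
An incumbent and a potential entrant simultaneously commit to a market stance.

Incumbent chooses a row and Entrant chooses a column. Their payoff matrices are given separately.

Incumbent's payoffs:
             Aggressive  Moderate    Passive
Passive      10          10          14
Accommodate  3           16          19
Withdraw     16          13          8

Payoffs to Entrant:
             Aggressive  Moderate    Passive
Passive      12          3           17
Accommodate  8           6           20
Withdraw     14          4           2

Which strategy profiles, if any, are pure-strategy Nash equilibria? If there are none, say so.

Pure-strategy Nash equilibria: (Accommodate, Passive) and (Withdraw, Aggressive)

Incumbent against Aggressive: payoffs 10, 3, 16 → best response Withdraw.
Incumbent against Moderate: payoffs 10, 16, 13 → best response Accommodate.
Incumbent against Passive: payoffs 14, 19, 8 → best response Accommodate.
Entrant against Passive: payoffs 12, 3, 17 → best response Passive.
Entrant against Accommodate: payoffs 8, 6, 20 → best response Passive.
Entrant against Withdraw: payoffs 14, 4, 2 → best response Aggressive.
Mutual best responses: (Accommodate, Passive); (Withdraw, Aggressive).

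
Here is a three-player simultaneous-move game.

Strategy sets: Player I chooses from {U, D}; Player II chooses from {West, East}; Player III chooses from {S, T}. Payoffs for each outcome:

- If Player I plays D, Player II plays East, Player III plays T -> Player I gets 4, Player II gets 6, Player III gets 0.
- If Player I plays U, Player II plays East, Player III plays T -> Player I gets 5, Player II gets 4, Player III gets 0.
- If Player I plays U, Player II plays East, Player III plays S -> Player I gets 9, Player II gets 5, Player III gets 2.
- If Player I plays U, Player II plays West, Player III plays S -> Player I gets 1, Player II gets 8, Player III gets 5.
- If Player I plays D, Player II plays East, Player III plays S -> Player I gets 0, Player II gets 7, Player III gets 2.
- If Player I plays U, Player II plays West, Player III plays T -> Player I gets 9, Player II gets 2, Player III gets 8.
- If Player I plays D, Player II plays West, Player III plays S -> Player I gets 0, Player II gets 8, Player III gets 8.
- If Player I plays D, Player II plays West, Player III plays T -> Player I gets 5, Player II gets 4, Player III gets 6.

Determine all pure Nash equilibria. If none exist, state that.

Player I against (West, S): payoffs 1, 0 → best response U.
Player I against (West, T): payoffs 9, 5 → best response U.
Player I against (East, S): payoffs 9, 0 → best response U.
Player I against (East, T): payoffs 5, 4 → best response U.
Player II against (U, S): payoffs 8, 5 → best response West.
Player II against (U, T): payoffs 2, 4 → best response East.
Player II against (D, S): payoffs 8, 7 → best response West.
Player II against (D, T): payoffs 4, 6 → best response East.
Player III against (U, West): payoffs 5, 8 → best response T.
Player III against (U, East): payoffs 2, 0 → best response S.
Player III against (D, West): payoffs 8, 6 → best response S.
Player III against (D, East): payoffs 2, 0 → best response S.
No profile is a mutual best response for all players.

none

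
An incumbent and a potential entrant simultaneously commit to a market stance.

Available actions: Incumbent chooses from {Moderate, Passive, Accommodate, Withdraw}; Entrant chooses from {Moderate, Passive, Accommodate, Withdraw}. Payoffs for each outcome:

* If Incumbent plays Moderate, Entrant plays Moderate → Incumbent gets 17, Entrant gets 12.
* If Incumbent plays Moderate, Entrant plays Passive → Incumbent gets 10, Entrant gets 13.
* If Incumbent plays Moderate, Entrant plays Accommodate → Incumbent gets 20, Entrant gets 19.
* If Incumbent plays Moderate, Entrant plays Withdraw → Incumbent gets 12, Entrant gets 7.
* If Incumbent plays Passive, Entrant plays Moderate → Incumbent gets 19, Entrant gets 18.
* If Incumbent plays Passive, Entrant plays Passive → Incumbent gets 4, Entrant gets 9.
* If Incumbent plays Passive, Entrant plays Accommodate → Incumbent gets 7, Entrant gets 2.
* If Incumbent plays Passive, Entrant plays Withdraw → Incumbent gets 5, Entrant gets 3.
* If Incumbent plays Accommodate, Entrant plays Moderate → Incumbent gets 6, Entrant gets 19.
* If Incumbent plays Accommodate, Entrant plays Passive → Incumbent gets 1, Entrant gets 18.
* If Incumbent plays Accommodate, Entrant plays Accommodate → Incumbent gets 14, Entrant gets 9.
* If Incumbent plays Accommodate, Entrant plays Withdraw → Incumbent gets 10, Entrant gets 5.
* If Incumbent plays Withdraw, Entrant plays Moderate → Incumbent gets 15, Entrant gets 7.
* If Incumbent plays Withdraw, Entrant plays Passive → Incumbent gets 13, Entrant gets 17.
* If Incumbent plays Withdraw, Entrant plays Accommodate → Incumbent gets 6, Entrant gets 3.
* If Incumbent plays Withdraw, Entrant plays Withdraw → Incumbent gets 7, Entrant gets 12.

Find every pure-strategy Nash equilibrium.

(Moderate, Moderate): Incumbent can switch to Passive (17 → 19). Not NE.
(Moderate, Passive): Incumbent can switch to Withdraw (10 → 13). Not NE.
(Moderate, Accommodate): Incumbent gets 20, best alternative 14; Entrant gets 19, best alternative 13. No profitable deviation — NE.
(Moderate, Withdraw): Entrant can switch to Moderate (7 → 12). Not NE.
(Passive, Moderate): Incumbent gets 19, best alternative 17; Entrant gets 18, best alternative 9. No profitable deviation — NE.
(Passive, Passive): Incumbent can switch to Moderate (4 → 10). Not NE.
(Passive, Accommodate): Incumbent can switch to Moderate (7 → 20). Not NE.
(Passive, Withdraw): Incumbent can switch to Moderate (5 → 12). Not NE.
(Accommodate, Moderate): Incumbent can switch to Moderate (6 → 17). Not NE.
(Accommodate, Passive): Incumbent can switch to Moderate (1 → 10). Not NE.
(Accommodate, Accommodate): Incumbent can switch to Moderate (14 → 20). Not NE.
(Accommodate, Withdraw): Incumbent can switch to Moderate (10 → 12). Not NE.
(Withdraw, Moderate): Incumbent can switch to Moderate (15 → 17). Not NE.
(Withdraw, Passive): Incumbent gets 13, best alternative 10; Entrant gets 17, best alternative 12. No profitable deviation — NE.
(Withdraw, Accommodate): Incumbent can switch to Moderate (6 → 20). Not NE.
(The remaining 1 profile has a profitable deviation by the same check.)

Pure-strategy Nash equilibria: (Moderate, Accommodate), (Passive, Moderate), (Withdraw, Passive)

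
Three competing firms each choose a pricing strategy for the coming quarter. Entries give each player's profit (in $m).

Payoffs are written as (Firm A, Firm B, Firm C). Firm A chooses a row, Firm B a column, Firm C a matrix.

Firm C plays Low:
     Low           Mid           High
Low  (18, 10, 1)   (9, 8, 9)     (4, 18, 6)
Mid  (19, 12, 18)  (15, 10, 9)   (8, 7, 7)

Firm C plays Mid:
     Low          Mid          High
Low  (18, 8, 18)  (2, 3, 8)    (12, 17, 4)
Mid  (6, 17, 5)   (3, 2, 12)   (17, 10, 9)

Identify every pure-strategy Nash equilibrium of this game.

For each strategy profile, look for a profitable unilateral deviation.
(Low, Low, Low): Firm A can switch to Mid (18 → 19). Not NE.
(Low, Low, Mid): Firm B can switch to High (8 → 17). Not NE.
(Low, Mid, Low): Firm A can switch to Mid (9 → 15). Not NE.
(Low, Mid, Mid): Firm A can switch to Mid (2 → 3). Not NE.
(Low, High, Low): Firm A can switch to Mid (4 → 8). Not NE.
(Low, High, Mid): Firm A can switch to Mid (12 → 17). Not NE.
(Mid, Low, Low): Firm A gets 19, best alternative 18; Firm B gets 12, best alternative 10; Firm C gets 18, best alternative 5. No profitable deviation — NE.
(Mid, Low, Mid): Firm A can switch to Low (6 → 18). Not NE.
(Mid, Mid, Low): Firm B can switch to Low (10 → 12). Not NE.
(The remaining 3 profiles each have a profitable deviation by the same check.)

The unique pure-strategy Nash equilibrium is (Mid, Low, Low).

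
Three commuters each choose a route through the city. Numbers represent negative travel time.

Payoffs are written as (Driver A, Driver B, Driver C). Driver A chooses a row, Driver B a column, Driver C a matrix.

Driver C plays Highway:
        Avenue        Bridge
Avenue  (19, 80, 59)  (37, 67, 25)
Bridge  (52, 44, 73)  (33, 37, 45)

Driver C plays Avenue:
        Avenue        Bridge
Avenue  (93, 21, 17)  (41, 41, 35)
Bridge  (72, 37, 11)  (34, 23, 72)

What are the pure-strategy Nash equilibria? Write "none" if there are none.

(Avenue, Bridge, Avenue); (Bridge, Avenue, Highway)

Check each profile: it is a Nash equilibrium iff no player can strictly gain by switching unilaterally.
(Avenue, Avenue, Highway): Driver A can switch to Bridge (19 → 52). Not NE.
(Avenue, Avenue, Avenue): Driver B can switch to Bridge (21 → 41). Not NE.
(Avenue, Bridge, Highway): Driver B can switch to Avenue (67 → 80). Not NE.
(Avenue, Bridge, Avenue): Driver A gets 41, best alternative 34; Driver B gets 41, best alternative 21; Driver C gets 35, best alternative 25. No profitable deviation — NE.
(Bridge, Avenue, Highway): Driver A gets 52, best alternative 19; Driver B gets 44, best alternative 37; Driver C gets 73, best alternative 11. No profitable deviation — NE.
(Bridge, Avenue, Avenue): Driver A can switch to Avenue (72 → 93). Not NE.
(Bridge, Bridge, Highway): Driver A can switch to Avenue (33 → 37). Not NE.
(Bridge, Bridge, Avenue): Driver A can switch to Avenue (34 → 41). Not NE.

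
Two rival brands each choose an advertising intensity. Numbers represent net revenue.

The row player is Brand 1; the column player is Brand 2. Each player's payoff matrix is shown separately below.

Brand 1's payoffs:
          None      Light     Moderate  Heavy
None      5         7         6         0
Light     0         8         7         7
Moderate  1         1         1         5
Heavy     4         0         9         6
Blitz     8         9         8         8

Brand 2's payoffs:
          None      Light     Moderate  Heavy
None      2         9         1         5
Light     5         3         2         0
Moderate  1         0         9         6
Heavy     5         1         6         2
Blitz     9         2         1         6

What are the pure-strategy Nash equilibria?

The pure Nash equilibria are (Heavy, Moderate), (Blitz, None).

(None, None): Brand 1 can switch to Blitz (5 → 8). Not NE.
(None, Light): Brand 1 can switch to Light (7 → 8). Not NE.
(None, Moderate): Brand 1 can switch to Light (6 → 7). Not NE.
(None, Heavy): Brand 1 can switch to Light (0 → 7). Not NE.
(Light, None): Brand 1 can switch to None (0 → 5). Not NE.
(Light, Light): Brand 1 can switch to Blitz (8 → 9). Not NE.
(Light, Moderate): Brand 1 can switch to Heavy (7 → 9). Not NE.
(Light, Heavy): Brand 1 can switch to Blitz (7 → 8). Not NE.
(Moderate, None): Brand 1 can switch to None (1 → 5). Not NE.
(Moderate, Light): Brand 1 can switch to None (1 → 7). Not NE.
(Heavy, Moderate): Brand 1 gets 9, best alternative 8; Brand 2 gets 6, best alternative 5. No profitable deviation — NE.
(Blitz, None): Brand 1 gets 8, best alternative 5; Brand 2 gets 9, best alternative 6. No profitable deviation — NE.
(The remaining 8 profiles each have a profitable deviation by the same check.)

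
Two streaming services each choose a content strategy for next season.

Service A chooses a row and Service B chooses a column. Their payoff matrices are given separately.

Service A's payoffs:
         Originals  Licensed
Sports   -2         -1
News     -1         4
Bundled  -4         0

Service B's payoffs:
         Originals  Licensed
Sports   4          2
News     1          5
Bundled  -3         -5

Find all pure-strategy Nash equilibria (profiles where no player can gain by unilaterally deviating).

(News, Licensed)

For each strategy profile, look for a profitable unilateral deviation.
(Sports, Originals): Service A can switch to News (-2 → -1). Not NE.
(Sports, Licensed): Service A can switch to News (-1 → 4). Not NE.
(News, Originals): Service B can switch to Licensed (1 → 5). Not NE.
(News, Licensed): Service A gets 4, best alternative 0; Service B gets 5, best alternative 1. No profitable deviation — NE.
(Bundled, Originals): Service A can switch to Sports (-4 → -2). Not NE.
(Bundled, Licensed): Service A can switch to News (0 → 4). Not NE.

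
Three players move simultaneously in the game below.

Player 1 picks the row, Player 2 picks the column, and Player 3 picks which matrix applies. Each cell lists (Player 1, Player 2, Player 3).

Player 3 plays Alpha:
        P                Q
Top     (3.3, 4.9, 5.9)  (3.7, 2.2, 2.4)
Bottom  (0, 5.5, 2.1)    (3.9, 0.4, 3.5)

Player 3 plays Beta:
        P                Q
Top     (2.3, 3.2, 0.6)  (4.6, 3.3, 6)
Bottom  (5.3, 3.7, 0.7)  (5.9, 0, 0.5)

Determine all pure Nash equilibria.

Check each profile: it is a Nash equilibrium iff no player can strictly gain by switching unilaterally.
(Top, P, Alpha): Player 1 gets 3.3, best alternative 0; Player 2 gets 4.9, best alternative 2.2; Player 3 gets 5.9, best alternative 0.6. No profitable deviation — NE.
(Top, P, Beta): Player 1 can switch to Bottom (2.3 → 5.3). Not NE.
(Top, Q, Alpha): Player 1 can switch to Bottom (3.7 → 3.9). Not NE.
(Top, Q, Beta): Player 1 can switch to Bottom (4.6 → 5.9). Not NE.
(Bottom, P, Alpha): Player 1 can switch to Top (0 → 3.3). Not NE.
(Bottom, P, Beta): Player 3 can switch to Alpha (0.7 → 2.1). Not NE.
(Bottom, Q, Alpha): Player 2 can switch to P (0.4 → 5.5). Not NE.
(The remaining 1 profile has a profitable deviation by the same check.)

(Top, P, Alpha)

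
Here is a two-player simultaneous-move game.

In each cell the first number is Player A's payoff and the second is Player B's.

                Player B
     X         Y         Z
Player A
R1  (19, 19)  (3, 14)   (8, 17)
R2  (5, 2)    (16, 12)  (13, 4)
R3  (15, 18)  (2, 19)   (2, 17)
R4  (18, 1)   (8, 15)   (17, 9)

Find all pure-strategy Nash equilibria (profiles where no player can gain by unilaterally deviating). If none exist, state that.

(R1, X) and (R2, Y)

Player A against X: payoffs 19, 5, 15, 18 → best response R1.
Player A against Y: payoffs 3, 16, 2, 8 → best response R2.
Player A against Z: payoffs 8, 13, 2, 17 → best response R4.
Player B against R1: payoffs 19, 14, 17 → best response X.
Player B against R2: payoffs 2, 12, 4 → best response Y.
Player B against R3: payoffs 18, 19, 17 → best response Y.
Player B against R4: payoffs 1, 15, 9 → best response Y.
Mutual best responses: (R1, X); (R2, Y).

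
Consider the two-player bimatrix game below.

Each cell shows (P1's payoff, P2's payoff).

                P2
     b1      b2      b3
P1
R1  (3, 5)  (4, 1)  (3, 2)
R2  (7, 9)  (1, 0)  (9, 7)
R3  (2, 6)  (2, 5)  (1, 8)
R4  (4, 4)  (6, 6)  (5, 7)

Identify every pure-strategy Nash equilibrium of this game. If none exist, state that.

(R2, b1)

P1 against b1: payoffs 3, 7, 2, 4 → best response R2.
P1 against b2: payoffs 4, 1, 2, 6 → best response R4.
P1 against b3: payoffs 3, 9, 1, 5 → best response R2.
P2 against R1: payoffs 5, 1, 2 → best response b1.
P2 against R2: payoffs 9, 0, 7 → best response b1.
P2 against R3: payoffs 6, 5, 8 → best response b3.
P2 against R4: payoffs 4, 6, 7 → best response b3.
Mutual best responses: (R2, b1).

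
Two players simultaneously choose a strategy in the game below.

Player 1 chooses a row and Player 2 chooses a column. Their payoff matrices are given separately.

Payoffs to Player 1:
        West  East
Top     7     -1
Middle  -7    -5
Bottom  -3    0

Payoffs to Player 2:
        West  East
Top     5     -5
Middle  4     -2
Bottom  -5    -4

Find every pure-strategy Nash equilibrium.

Player 1 against West: payoffs 7, -7, -3 → best response Top.
Player 1 against East: payoffs -1, -5, 0 → best response Bottom.
Player 2 against Top: payoffs 5, -5 → best response West.
Player 2 against Middle: payoffs 4, -2 → best response West.
Player 2 against Bottom: payoffs -5, -4 → best response East.
Mutual best responses: (Top, West); (Bottom, East).

Pure-strategy Nash equilibria: (Top, West) and (Bottom, East)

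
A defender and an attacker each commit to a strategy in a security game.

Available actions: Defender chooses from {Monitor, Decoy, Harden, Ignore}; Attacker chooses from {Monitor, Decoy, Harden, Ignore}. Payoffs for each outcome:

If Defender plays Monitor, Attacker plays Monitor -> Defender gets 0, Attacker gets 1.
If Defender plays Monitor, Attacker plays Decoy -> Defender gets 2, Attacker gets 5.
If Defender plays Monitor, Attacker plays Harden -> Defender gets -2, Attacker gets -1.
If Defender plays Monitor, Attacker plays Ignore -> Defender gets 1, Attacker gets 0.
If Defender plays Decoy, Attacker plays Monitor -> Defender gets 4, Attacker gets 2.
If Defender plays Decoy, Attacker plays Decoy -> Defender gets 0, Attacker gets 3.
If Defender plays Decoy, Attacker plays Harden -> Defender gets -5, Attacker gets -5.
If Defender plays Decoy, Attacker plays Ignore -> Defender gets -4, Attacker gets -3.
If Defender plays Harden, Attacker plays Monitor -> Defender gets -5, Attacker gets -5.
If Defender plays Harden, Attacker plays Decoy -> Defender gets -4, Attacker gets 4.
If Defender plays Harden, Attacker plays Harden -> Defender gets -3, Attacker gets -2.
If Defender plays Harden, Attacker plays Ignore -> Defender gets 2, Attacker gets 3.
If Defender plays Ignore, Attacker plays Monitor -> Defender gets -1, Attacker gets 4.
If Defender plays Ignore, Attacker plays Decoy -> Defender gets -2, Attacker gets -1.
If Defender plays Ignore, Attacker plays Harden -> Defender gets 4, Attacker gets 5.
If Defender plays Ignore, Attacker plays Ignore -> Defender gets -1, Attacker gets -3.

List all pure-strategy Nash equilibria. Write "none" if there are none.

(Monitor, Monitor): Defender can switch to Decoy (0 → 4). Not NE.
(Monitor, Decoy): Defender gets 2, best alternative 0; Attacker gets 5, best alternative 1. No profitable deviation — NE.
(Monitor, Harden): Defender can switch to Ignore (-2 → 4). Not NE.
(Monitor, Ignore): Defender can switch to Harden (1 → 2). Not NE.
(Decoy, Monitor): Attacker can switch to Decoy (2 → 3). Not NE.
(Decoy, Decoy): Defender can switch to Monitor (0 → 2). Not NE.
(Decoy, Harden): Defender can switch to Monitor (-5 → -2). Not NE.
(Decoy, Ignore): Defender can switch to Monitor (-4 → 1). Not NE.
(Harden, Monitor): Defender can switch to Monitor (-5 → 0). Not NE.
(Harden, Decoy): Defender can switch to Monitor (-4 → 2). Not NE.
(Harden, Harden): Defender can switch to Monitor (-3 → -2). Not NE.
(Harden, Ignore): Attacker can switch to Decoy (3 → 4). Not NE.
(Ignore, Monitor): Defender can switch to Monitor (-1 → 0). Not NE.
(Ignore, Harden): Defender gets 4, best alternative -2; Attacker gets 5, best alternative 4. No profitable deviation — NE.
(The remaining 2 profiles each have a profitable deviation by the same check.)

Pure-strategy Nash equilibria: (Monitor, Decoy) and (Ignore, Harden)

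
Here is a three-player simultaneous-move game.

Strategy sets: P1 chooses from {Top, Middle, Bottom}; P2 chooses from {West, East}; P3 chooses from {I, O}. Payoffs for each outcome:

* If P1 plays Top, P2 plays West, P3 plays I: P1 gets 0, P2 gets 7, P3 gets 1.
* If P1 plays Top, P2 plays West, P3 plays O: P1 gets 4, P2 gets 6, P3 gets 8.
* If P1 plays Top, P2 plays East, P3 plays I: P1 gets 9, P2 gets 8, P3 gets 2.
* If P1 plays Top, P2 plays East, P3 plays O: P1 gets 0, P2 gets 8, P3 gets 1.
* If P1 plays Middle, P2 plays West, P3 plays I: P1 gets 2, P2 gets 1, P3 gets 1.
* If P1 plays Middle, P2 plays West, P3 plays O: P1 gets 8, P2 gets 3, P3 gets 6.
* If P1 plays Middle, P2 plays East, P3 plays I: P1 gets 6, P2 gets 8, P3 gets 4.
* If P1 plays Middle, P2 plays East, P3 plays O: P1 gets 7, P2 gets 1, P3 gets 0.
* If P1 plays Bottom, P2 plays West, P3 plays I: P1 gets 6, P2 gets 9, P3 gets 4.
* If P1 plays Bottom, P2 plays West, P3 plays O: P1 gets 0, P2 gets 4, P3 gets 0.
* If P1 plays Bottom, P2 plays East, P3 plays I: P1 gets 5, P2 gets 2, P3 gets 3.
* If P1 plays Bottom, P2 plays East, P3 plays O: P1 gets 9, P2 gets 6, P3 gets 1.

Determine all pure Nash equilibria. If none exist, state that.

P1 against (West, I): payoffs 0, 2, 6 → best response Bottom.
P1 against (West, O): payoffs 4, 8, 0 → best response Middle.
P1 against (East, I): payoffs 9, 6, 5 → best response Top.
P1 against (East, O): payoffs 0, 7, 9 → best response Bottom.
P2 against (Top, I): payoffs 7, 8 → best response East.
P2 against (Top, O): payoffs 6, 8 → best response East.
P2 against (Middle, I): payoffs 1, 8 → best response East.
P2 against (Middle, O): payoffs 3, 1 → best response West.
P2 against (Bottom, I): payoffs 9, 2 → best response West.
P2 against (Bottom, O): payoffs 4, 6 → best response East.
P3 against (Top, West): payoffs 1, 8 → best response O.
P3 against (Top, East): payoffs 2, 1 → best response I.
P3 against (Middle, West): payoffs 1, 6 → best response O.
P3 against (Middle, East): payoffs 4, 0 → best response I.
P3 against (Bottom, West): payoffs 4, 0 → best response I.
P3 against (Bottom, East): payoffs 3, 1 → best response I.
Mutual best responses: (Top, East, I); (Middle, West, O); (Bottom, West, I).

The pure Nash equilibria are (Top, East, I), (Middle, West, O), (Bottom, West, I).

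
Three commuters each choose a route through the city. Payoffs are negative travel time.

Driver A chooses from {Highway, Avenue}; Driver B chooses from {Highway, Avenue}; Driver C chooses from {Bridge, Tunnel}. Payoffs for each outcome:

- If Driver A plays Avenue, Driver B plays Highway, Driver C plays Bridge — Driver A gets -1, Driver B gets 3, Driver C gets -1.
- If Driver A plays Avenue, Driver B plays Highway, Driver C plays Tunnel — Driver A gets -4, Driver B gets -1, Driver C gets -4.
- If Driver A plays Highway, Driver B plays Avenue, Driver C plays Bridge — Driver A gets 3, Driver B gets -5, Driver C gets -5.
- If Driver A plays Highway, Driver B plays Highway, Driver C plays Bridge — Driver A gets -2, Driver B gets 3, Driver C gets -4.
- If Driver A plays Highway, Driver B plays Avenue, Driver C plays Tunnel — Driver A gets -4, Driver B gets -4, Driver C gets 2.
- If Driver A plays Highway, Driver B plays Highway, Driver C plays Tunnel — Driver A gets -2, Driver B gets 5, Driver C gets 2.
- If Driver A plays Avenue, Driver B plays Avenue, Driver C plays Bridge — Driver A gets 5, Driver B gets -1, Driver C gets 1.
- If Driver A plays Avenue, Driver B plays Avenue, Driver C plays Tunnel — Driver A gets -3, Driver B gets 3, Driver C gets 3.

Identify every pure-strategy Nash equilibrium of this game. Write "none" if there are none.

Driver A against (Highway, Bridge): payoffs -2, -1 → best response Avenue.
Driver A against (Highway, Tunnel): payoffs -2, -4 → best response Highway.
Driver A against (Avenue, Bridge): payoffs 3, 5 → best response Avenue.
Driver A against (Avenue, Tunnel): payoffs -4, -3 → best response Avenue.
Driver B against (Highway, Bridge): payoffs 3, -5 → best response Highway.
Driver B against (Highway, Tunnel): payoffs 5, -4 → best response Highway.
Driver B against (Avenue, Bridge): payoffs 3, -1 → best response Highway.
Driver B against (Avenue, Tunnel): payoffs -1, 3 → best response Avenue.
Driver C against (Highway, Highway): payoffs -4, 2 → best response Tunnel.
Driver C against (Highway, Avenue): payoffs -5, 2 → best response Tunnel.
Driver C against (Avenue, Highway): payoffs -1, -4 → best response Bridge.
Driver C against (Avenue, Avenue): payoffs 1, 3 → best response Tunnel.
Mutual best responses: (Highway, Highway, Tunnel); (Avenue, Highway, Bridge); (Avenue, Avenue, Tunnel).

The pure Nash equilibria are (Highway, Highway, Tunnel); (Avenue, Highway, Bridge); (Avenue, Avenue, Tunnel).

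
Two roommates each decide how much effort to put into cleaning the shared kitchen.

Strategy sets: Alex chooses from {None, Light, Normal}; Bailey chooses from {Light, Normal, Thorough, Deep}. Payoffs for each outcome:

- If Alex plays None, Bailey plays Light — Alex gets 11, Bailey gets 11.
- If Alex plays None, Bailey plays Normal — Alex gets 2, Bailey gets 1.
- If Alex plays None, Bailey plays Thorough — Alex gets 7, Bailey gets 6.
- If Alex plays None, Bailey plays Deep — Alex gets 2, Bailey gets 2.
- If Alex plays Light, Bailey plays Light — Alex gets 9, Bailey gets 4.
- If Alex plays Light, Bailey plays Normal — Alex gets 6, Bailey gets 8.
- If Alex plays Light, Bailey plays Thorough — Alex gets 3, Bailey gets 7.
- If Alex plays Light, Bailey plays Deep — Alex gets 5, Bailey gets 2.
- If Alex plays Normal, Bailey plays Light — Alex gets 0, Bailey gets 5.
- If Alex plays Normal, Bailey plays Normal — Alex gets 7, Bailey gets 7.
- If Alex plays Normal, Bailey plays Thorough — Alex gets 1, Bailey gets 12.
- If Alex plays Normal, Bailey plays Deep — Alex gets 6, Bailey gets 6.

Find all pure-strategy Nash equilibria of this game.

Pure NE: (None, Light)

For each player, find the best response to each opponent profile; mutual best responses are the pure NE.
Alex against Light: payoffs 11, 9, 0 → best response None.
Alex against Normal: payoffs 2, 6, 7 → best response Normal.
Alex against Thorough: payoffs 7, 3, 1 → best response None.
Alex against Deep: payoffs 2, 5, 6 → best response Normal.
Bailey against None: payoffs 11, 1, 6, 2 → best response Light.
Bailey against Light: payoffs 4, 8, 7, 2 → best response Normal.
Bailey against Normal: payoffs 5, 7, 12, 6 → best response Thorough.
Mutual best responses: (None, Light).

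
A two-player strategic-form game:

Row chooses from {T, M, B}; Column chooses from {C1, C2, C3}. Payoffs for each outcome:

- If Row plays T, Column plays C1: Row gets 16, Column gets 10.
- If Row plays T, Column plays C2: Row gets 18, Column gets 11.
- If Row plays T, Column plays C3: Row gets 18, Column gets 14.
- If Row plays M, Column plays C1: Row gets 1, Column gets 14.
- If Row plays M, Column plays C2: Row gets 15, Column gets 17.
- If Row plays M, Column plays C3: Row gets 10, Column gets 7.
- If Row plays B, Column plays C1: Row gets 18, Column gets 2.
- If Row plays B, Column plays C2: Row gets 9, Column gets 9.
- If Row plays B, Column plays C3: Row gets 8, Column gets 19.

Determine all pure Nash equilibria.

(T, C1): Row can switch to B (16 → 18). Not NE.
(T, C2): Column can switch to C3 (11 → 14). Not NE.
(T, C3): Row gets 18, best alternative 10; Column gets 14, best alternative 11. No profitable deviation — NE.
(M, C1): Row can switch to T (1 → 16). Not NE.
(M, C2): Row can switch to T (15 → 18). Not NE.
(M, C3): Row can switch to T (10 → 18). Not NE.
(B, C1): Column can switch to C2 (2 → 9). Not NE.
(B, C2): Row can switch to T (9 → 18). Not NE.
(B, C3): Row can switch to T (8 → 18). Not NE.

The unique pure-strategy Nash equilibrium is (T, C3).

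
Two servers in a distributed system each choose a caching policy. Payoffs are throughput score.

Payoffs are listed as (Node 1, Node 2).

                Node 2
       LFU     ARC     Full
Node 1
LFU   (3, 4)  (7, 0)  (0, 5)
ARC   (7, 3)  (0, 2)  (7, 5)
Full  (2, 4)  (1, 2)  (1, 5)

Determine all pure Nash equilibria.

Node 1 against LFU: payoffs 3, 7, 2 → best response ARC.
Node 1 against ARC: payoffs 7, 0, 1 → best response LFU.
Node 1 against Full: payoffs 0, 7, 1 → best response ARC.
Node 2 against LFU: payoffs 4, 0, 5 → best response Full.
Node 2 against ARC: payoffs 3, 2, 5 → best response Full.
Node 2 against Full: payoffs 4, 2, 5 → best response Full.
Mutual best responses: (ARC, Full).

(ARC, Full)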